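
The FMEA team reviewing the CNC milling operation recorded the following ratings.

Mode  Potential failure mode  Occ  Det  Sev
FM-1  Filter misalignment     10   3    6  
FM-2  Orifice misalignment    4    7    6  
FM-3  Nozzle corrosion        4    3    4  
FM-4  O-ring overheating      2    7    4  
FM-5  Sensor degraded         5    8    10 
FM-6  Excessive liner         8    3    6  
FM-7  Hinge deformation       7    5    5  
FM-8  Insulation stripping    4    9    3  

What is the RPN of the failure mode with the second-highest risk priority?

RPN = Severity × Occurrence × Detection:
  FM-1: 6 × 10 × 3 = 180
  FM-2: 6 × 4 × 7 = 168
  FM-3: 4 × 4 × 3 = 48
  FM-4: 4 × 2 × 7 = 56
  FM-5: 10 × 5 × 8 = 400
  FM-6: 6 × 8 × 3 = 144
  FM-7: 5 × 7 × 5 = 175
  FM-8: 3 × 4 × 9 = 108
Sorted descending: 400, 180, 175, 168, 144, 108, 56, 48.
The second-highest RPN is 180 (FM-1).

180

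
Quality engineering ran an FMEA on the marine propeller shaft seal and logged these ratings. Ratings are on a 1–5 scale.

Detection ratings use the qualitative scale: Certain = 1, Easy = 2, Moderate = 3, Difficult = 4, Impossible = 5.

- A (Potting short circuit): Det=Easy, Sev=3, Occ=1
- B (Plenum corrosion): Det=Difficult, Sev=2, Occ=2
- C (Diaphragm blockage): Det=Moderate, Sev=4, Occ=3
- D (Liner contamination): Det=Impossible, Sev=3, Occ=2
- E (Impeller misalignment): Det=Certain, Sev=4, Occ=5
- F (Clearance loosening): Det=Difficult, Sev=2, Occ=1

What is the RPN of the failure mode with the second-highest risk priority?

30

RPN = Severity × Occurrence × Detection:
  A: 3 × 1 × 2 = 6
  B: 2 × 2 × 4 = 16
  C: 4 × 3 × 3 = 36
  D: 3 × 2 × 5 = 30
  E: 4 × 5 × 1 = 20
  F: 2 × 1 × 4 = 8
Sorted descending: 36, 30, 20, 16, 8, 6.
The second-highest RPN is 30 (D).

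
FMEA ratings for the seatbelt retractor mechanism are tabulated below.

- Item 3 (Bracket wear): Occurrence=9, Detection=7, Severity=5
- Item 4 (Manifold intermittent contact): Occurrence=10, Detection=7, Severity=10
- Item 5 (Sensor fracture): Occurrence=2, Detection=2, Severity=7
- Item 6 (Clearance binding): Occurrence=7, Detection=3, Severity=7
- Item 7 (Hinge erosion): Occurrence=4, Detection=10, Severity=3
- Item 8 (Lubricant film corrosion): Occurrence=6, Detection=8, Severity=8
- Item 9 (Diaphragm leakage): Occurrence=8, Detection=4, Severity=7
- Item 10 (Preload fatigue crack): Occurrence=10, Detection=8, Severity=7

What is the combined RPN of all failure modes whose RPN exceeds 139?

2330

RPN = Severity × Occurrence × Detection:
  Item 3: 5 × 9 × 7 = 315
  Item 4: 10 × 10 × 7 = 700
  Item 5: 7 × 2 × 2 = 28
  Item 6: 7 × 7 × 3 = 147
  Item 7: 3 × 4 × 10 = 120
  Item 8: 8 × 6 × 8 = 384
  Item 9: 7 × 8 × 4 = 224
  Item 10: 7 × 10 × 8 = 560
RPN > 139: Item 3 (315), Item 4 (700), Item 6 (147), Item 8 (384), Item 9 (224), Item 10 (560).
Sum: 315 + 700 + 147 + 384 + 224 + 560 = 2330.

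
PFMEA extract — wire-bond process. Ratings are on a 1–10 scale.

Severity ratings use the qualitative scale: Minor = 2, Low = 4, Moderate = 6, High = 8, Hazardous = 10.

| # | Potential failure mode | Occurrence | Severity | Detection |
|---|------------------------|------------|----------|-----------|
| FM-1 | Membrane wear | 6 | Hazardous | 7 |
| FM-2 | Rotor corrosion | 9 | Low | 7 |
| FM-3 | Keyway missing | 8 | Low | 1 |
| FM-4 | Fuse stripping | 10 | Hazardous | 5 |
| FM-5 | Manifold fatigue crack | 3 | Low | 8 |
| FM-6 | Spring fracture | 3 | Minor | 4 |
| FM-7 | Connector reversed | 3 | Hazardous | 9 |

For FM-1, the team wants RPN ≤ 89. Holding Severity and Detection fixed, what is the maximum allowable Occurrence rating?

1

FM-1: S=10, O=6, D=7 → current RPN = 420.
Fixed product = 70. Need 70 × O ≤ 89, so O ≤ 89/70 = 1.27.
Maximum integer Occurrence rating = 1 (gives RPN 70; O=2 would give 140 > 89).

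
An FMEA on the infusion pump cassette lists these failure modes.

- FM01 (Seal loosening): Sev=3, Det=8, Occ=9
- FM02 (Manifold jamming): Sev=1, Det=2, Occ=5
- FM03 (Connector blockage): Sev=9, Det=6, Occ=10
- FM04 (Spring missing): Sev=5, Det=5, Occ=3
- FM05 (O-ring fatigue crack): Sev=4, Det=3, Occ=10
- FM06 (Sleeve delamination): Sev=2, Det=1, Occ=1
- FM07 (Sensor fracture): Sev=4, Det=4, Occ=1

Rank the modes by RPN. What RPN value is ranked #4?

75

RPN = Severity × Occurrence × Detection:
  FM01: 3 × 9 × 8 = 216
  FM02: 1 × 5 × 2 = 10
  FM03: 9 × 10 × 6 = 540
  FM04: 5 × 3 × 5 = 75
  FM05: 4 × 10 × 3 = 120
  FM06: 2 × 1 × 1 = 2
  FM07: 4 × 1 × 4 = 16
Sorted descending: 540, 216, 120, 75, 16, 10, 2.
The fourth-highest RPN is 75 (FM04).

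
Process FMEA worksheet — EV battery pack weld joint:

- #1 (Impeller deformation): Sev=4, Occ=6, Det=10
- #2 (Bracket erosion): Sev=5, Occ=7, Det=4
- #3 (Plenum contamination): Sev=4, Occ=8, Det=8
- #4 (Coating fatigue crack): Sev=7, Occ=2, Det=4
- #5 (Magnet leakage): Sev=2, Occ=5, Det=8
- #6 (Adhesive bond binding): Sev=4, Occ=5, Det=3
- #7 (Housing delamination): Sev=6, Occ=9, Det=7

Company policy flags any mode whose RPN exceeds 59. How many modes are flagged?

6

RPN = Severity × Occurrence × Detection:
  #1: 4 × 6 × 10 = 240
  #2: 5 × 7 × 4 = 140
  #3: 4 × 8 × 8 = 256
  #4: 7 × 2 × 4 = 56
  #5: 2 × 5 × 8 = 80
  #6: 4 × 5 × 3 = 60
  #7: 6 × 9 × 7 = 378
Modes with RPN > 59: #1 (240), #2 (140), #3 (256), #5 (80), #6 (60), #7 (378) → 6.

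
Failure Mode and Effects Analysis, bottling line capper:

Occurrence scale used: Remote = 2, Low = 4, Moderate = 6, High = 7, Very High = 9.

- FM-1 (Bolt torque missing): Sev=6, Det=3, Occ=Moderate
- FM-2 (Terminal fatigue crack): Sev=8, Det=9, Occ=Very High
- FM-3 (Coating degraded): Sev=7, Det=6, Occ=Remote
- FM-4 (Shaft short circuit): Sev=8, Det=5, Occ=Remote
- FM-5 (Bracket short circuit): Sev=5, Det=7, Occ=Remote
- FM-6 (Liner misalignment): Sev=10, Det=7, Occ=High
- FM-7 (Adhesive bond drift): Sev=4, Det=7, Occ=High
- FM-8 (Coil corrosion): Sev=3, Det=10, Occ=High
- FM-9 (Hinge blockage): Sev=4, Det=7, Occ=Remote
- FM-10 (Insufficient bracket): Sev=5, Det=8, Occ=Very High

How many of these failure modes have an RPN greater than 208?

RPN = Severity × Occurrence × Detection:
  FM-1: 6 × 6 × 3 = 108
  FM-2: 8 × 9 × 9 = 648
  FM-3: 7 × 2 × 6 = 84
  FM-4: 8 × 2 × 5 = 80
  FM-5: 5 × 2 × 7 = 70
  FM-6: 10 × 7 × 7 = 490
  FM-7: 4 × 7 × 7 = 196
  FM-8: 3 × 7 × 10 = 210
  FM-9: 4 × 2 × 7 = 56
  FM-10: 5 × 9 × 8 = 360
Modes with RPN > 208: FM-2 (648), FM-6 (490), FM-8 (210), FM-10 (360) → 4.

4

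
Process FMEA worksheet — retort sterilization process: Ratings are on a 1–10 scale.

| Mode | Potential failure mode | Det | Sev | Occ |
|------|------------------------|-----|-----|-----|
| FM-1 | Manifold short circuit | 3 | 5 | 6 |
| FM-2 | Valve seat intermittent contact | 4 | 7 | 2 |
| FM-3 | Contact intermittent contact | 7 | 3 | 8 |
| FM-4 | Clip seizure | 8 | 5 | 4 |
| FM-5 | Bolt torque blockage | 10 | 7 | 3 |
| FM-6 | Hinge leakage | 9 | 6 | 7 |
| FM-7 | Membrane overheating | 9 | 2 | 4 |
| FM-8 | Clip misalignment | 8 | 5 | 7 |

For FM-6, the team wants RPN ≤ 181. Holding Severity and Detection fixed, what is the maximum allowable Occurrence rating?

FM-6: S=6, O=7, D=9 → current RPN = 378.
Fixed product = 54. Need 54 × O ≤ 181, so O ≤ 181/54 = 3.35.
Maximum integer Occurrence rating = 3 (gives RPN 162; O=4 would give 216 > 181).

3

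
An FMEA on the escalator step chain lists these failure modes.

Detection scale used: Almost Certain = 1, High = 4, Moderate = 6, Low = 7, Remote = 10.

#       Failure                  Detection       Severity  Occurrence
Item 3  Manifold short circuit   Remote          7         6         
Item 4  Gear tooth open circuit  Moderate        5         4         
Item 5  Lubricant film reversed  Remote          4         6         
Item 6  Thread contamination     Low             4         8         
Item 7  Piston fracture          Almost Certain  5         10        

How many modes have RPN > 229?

2

RPN = Severity × Occurrence × Detection:
  Item 3: 7 × 6 × 10 = 420
  Item 4: 5 × 4 × 6 = 120
  Item 5: 4 × 6 × 10 = 240
  Item 6: 4 × 8 × 7 = 224
  Item 7: 5 × 10 × 1 = 50
Modes with RPN > 229: Item 3 (420), Item 5 (240) → 2.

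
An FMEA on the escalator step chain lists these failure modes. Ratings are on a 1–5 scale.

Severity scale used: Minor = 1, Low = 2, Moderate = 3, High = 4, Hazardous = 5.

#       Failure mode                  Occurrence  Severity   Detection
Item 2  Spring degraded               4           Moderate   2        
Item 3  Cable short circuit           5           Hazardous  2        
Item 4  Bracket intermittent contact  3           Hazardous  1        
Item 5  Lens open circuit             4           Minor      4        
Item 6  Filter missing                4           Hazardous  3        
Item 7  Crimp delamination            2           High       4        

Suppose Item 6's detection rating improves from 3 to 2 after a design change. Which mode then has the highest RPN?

RPN = Severity × Occurrence × Detection:
  Item 2: 3 × 4 × 2 = 24
  Item 3: 5 × 5 × 2 = 50
  Item 4: 5 × 3 × 1 = 15
  Item 5: 1 × 4 × 4 = 16
  Item 6: 5 × 4 × 3 = 60
  Item 7: 4 × 2 × 4 = 32
After action: Item 6 → 5 × 4 × 2 = 40.
Revised RPNs: Item 3=50, Item 6=40, Item 7=32, Item 2=24, Item 5=16, Item 4=15.
Highest is now Item 3 (50).

Item 3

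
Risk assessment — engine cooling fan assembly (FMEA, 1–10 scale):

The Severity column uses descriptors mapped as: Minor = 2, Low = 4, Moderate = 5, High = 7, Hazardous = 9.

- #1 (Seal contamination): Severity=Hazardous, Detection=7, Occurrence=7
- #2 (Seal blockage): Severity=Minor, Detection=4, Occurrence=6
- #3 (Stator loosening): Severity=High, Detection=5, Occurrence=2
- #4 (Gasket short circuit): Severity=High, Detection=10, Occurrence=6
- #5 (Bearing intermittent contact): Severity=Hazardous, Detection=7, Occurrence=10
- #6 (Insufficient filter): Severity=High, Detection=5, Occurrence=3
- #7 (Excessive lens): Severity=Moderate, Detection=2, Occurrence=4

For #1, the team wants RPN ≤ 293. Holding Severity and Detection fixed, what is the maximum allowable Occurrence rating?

#1: S=9, O=7, D=7 → current RPN = 441.
Fixed product = 63. Need 63 × O ≤ 293, so O ≤ 293/63 = 4.65.
Maximum integer Occurrence rating = 4 (gives RPN 252; O=5 would give 315 > 293).

4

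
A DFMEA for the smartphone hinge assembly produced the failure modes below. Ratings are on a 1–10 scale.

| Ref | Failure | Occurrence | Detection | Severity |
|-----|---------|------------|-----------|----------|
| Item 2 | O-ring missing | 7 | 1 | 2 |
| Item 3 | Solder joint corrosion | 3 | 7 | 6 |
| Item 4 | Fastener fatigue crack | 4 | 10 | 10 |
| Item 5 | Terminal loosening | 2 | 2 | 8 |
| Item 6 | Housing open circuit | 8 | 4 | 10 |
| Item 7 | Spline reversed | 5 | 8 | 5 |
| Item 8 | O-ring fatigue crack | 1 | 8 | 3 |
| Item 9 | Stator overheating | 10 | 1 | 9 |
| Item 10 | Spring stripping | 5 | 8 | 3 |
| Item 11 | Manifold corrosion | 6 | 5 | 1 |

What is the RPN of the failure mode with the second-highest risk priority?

320

RPN = Severity × Occurrence × Detection:
  Item 2: 2 × 7 × 1 = 14
  Item 3: 6 × 3 × 7 = 126
  Item 4: 10 × 4 × 10 = 400
  Item 5: 8 × 2 × 2 = 32
  Item 6: 10 × 8 × 4 = 320
  Item 7: 5 × 5 × 8 = 200
  Item 8: 3 × 1 × 8 = 24
  Item 9: 9 × 10 × 1 = 90
  Item 10: 3 × 5 × 8 = 120
  Item 11: 1 × 6 × 5 = 30
Sorted descending: 400, 320, 200, 126, 120, 90, 32, 30, 24, 14.
The second-highest RPN is 320 (Item 6).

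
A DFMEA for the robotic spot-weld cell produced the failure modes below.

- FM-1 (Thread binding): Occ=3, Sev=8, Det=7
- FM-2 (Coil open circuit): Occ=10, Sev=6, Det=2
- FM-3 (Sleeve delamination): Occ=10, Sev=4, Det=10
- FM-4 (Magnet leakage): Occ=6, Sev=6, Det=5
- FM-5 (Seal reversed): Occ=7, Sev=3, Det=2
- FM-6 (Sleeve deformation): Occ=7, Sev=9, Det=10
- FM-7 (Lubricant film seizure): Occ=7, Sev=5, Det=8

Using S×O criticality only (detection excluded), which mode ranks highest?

Criticality = Severity × Occurrence:
  FM-1: 8 × 3 = 24
  FM-2: 6 × 10 = 60
  FM-3: 4 × 10 = 40
  FM-4: 6 × 6 = 36
  FM-5: 3 × 7 = 21
  FM-6: 9 × 7 = 63
  FM-7: 5 × 7 = 35
Highest criticality is 63 → FM-6.

FM-6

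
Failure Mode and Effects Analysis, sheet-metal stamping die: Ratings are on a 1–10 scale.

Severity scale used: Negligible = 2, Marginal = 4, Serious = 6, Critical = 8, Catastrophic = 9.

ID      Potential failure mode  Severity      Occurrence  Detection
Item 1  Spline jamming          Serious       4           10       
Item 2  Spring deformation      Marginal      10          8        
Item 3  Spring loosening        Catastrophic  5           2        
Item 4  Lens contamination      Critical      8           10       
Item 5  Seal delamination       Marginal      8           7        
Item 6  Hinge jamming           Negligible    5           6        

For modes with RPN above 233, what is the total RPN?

RPN = Severity × Occurrence × Detection:
  Item 1: 6 × 4 × 10 = 240
  Item 2: 4 × 10 × 8 = 320
  Item 3: 9 × 5 × 2 = 90
  Item 4: 8 × 8 × 10 = 640
  Item 5: 4 × 8 × 7 = 224
  Item 6: 2 × 5 × 6 = 60
RPN > 233: Item 1 (240), Item 2 (320), Item 4 (640).
Sum: 240 + 320 + 640 = 1200.

1200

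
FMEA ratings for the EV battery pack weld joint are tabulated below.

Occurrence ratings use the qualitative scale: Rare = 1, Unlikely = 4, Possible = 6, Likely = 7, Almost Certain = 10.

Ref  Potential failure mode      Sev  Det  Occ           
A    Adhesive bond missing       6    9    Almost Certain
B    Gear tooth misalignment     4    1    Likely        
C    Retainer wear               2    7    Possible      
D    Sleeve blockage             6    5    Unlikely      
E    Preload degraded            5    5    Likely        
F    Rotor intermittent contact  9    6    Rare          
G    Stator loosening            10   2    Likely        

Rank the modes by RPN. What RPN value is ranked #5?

84

RPN = Severity × Occurrence × Detection:
  A: 6 × 10 × 9 = 540
  B: 4 × 7 × 1 = 28
  C: 2 × 6 × 7 = 84
  D: 6 × 4 × 5 = 120
  E: 5 × 7 × 5 = 175
  F: 9 × 1 × 6 = 54
  G: 10 × 7 × 2 = 140
Sorted descending: 540, 175, 140, 120, 84, 54, 28.
The fifth-highest RPN is 84 (C).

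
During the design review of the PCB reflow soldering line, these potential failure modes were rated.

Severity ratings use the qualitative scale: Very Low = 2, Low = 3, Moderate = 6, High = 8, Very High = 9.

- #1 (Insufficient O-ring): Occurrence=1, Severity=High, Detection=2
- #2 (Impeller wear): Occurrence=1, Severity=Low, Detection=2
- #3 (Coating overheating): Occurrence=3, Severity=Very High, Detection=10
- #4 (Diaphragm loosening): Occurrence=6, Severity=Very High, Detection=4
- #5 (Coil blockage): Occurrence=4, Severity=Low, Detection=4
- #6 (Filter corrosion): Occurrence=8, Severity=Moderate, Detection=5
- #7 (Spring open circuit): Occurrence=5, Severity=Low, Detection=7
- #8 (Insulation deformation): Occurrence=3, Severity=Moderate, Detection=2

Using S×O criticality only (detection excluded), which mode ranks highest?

#4

Criticality = Severity × Occurrence:
  #1: 8 × 1 = 8
  #2: 3 × 1 = 3
  #3: 9 × 3 = 27
  #4: 9 × 6 = 54
  #5: 3 × 4 = 12
  #6: 6 × 8 = 48
  #7: 3 × 5 = 15
  #8: 6 × 3 = 18
Highest criticality is 54 → #4.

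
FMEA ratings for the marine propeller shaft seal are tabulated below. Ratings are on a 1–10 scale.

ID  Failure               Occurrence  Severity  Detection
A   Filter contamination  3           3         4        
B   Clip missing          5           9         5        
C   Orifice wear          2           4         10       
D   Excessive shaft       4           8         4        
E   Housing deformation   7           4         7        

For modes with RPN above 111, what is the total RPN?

549

RPN = Severity × Occurrence × Detection:
  A: 3 × 3 × 4 = 36
  B: 9 × 5 × 5 = 225
  C: 4 × 2 × 10 = 80
  D: 8 × 4 × 4 = 128
  E: 4 × 7 × 7 = 196
RPN > 111: B (225), D (128), E (196).
Sum: 225 + 128 + 196 = 549.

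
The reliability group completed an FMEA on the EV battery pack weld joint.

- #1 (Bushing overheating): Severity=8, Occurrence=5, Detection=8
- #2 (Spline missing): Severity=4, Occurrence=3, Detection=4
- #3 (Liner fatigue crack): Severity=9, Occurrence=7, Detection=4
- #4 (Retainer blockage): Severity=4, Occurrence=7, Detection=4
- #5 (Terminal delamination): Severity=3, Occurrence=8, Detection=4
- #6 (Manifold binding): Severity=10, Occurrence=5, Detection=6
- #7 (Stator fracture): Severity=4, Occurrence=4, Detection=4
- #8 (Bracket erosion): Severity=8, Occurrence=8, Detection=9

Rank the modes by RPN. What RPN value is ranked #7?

RPN = Severity × Occurrence × Detection:
  #1: 8 × 5 × 8 = 320
  #2: 4 × 3 × 4 = 48
  #3: 9 × 7 × 4 = 252
  #4: 4 × 7 × 4 = 112
  #5: 3 × 8 × 4 = 96
  #6: 10 × 5 × 6 = 300
  #7: 4 × 4 × 4 = 64
  #8: 8 × 8 × 9 = 576
Sorted descending: 576, 320, 300, 252, 112, 96, 64, 48.
The seventh-highest RPN is 64 (#7).

64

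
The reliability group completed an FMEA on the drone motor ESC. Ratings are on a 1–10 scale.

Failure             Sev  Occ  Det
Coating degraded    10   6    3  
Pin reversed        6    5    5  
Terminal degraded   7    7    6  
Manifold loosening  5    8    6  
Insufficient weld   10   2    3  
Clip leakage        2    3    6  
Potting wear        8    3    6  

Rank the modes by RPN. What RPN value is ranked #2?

RPN = Severity × Occurrence × Detection:
  Coating degraded: 10 × 6 × 3 = 180
  Pin reversed: 6 × 5 × 5 = 150
  Terminal degraded: 7 × 7 × 6 = 294
  Manifold loosening: 5 × 8 × 6 = 240
  Insufficient weld: 10 × 2 × 3 = 60
  Clip leakage: 2 × 3 × 6 = 36
  Potting wear: 8 × 3 × 6 = 144
Sorted descending: 294, 240, 180, 150, 144, 60, 36.
The second-highest RPN is 240 (Manifold loosening).

240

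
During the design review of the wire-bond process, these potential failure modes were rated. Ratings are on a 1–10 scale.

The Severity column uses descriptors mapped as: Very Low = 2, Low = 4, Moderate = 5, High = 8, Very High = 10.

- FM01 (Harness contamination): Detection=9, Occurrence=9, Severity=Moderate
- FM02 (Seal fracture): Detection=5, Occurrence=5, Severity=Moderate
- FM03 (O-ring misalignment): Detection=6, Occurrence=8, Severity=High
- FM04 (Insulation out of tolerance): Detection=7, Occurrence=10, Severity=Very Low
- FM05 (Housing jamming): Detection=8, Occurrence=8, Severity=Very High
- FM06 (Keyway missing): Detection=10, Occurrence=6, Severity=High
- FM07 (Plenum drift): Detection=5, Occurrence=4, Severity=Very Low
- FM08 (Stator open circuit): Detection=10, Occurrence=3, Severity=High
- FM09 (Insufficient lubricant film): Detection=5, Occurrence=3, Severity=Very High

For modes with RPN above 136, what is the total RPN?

RPN = Severity × Occurrence × Detection:
  FM01: 5 × 9 × 9 = 405
  FM02: 5 × 5 × 5 = 125
  FM03: 8 × 8 × 6 = 384
  FM04: 2 × 10 × 7 = 140
  FM05: 10 × 8 × 8 = 640
  FM06: 8 × 6 × 10 = 480
  FM07: 2 × 4 × 5 = 40
  FM08: 8 × 3 × 10 = 240
  FM09: 10 × 3 × 5 = 150
RPN > 136: FM01 (405), FM03 (384), FM04 (140), FM05 (640), FM06 (480), FM08 (240), FM09 (150).
Sum: 405 + 384 + 140 + 640 + 480 + 240 + 150 = 2439.

2439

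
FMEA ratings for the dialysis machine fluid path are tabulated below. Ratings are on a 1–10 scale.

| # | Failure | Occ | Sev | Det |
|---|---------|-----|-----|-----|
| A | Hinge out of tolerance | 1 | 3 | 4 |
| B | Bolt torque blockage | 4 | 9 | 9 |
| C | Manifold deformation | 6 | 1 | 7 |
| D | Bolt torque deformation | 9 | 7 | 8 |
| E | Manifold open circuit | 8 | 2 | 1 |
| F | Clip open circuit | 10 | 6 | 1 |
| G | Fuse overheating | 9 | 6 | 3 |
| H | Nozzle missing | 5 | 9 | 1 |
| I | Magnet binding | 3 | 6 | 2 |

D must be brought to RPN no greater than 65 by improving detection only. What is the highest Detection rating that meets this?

D: S=7, O=9, D=8 → current RPN = 504.
Fixed product = 63. Need 63 × D ≤ 65, so D ≤ 65/63 = 1.03.
Maximum integer Detection rating = 1 (gives RPN 63; D=2 would give 126 > 65).

1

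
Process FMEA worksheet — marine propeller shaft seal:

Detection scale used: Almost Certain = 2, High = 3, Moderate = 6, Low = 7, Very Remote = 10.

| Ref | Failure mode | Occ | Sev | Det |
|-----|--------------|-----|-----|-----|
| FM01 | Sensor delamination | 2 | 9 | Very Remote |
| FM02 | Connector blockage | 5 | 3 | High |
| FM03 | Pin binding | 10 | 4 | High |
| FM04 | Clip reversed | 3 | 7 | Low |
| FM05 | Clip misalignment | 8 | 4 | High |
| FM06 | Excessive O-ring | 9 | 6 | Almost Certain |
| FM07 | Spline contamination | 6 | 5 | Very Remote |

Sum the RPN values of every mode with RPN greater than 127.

627

RPN = Severity × Occurrence × Detection:
  FM01: 9 × 2 × 10 = 180
  FM02: 3 × 5 × 3 = 45
  FM03: 4 × 10 × 3 = 120
  FM04: 7 × 3 × 7 = 147
  FM05: 4 × 8 × 3 = 96
  FM06: 6 × 9 × 2 = 108
  FM07: 5 × 6 × 10 = 300
RPN > 127: FM01 (180), FM04 (147), FM07 (300).
Sum: 180 + 147 + 300 = 627.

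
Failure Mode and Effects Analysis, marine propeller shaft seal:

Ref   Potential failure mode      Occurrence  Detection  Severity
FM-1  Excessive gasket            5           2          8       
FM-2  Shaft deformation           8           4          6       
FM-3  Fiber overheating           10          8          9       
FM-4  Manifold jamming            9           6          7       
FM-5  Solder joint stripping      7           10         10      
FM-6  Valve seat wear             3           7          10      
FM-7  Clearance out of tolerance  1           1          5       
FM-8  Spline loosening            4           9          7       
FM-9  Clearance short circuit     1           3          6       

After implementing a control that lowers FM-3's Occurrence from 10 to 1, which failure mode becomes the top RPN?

RPN = Severity × Occurrence × Detection:
  FM-1: 8 × 5 × 2 = 80
  FM-2: 6 × 8 × 4 = 192
  FM-3: 9 × 10 × 8 = 720
  FM-4: 7 × 9 × 6 = 378
  FM-5: 10 × 7 × 10 = 700
  FM-6: 10 × 3 × 7 = 210
  FM-7: 5 × 1 × 1 = 5
  FM-8: 7 × 4 × 9 = 252
  FM-9: 6 × 1 × 3 = 18
After action: FM-3 → 9 × 1 × 8 = 72.
Revised RPNs: FM-5=700, FM-4=378, FM-8=252, FM-6=210, FM-2=192, FM-1=80, FM-3=72, FM-9=18, FM-7=5.
Highest is now FM-5 (700).

FM-5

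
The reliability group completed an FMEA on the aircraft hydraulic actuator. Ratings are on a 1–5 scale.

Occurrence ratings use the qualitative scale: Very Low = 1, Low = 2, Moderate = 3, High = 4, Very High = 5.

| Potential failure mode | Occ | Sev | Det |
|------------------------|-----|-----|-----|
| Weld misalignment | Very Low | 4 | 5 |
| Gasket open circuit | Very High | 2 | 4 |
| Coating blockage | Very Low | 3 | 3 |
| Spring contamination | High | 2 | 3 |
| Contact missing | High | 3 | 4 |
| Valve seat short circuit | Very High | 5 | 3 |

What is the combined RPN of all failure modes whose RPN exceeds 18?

RPN = Severity × Occurrence × Detection:
  Weld misalignment: 4 × 1 × 5 = 20
  Gasket open circuit: 2 × 5 × 4 = 40
  Coating blockage: 3 × 1 × 3 = 9
  Spring contamination: 2 × 4 × 3 = 24
  Contact missing: 3 × 4 × 4 = 48
  Valve seat short circuit: 5 × 5 × 3 = 75
RPN > 18: Weld misalignment (20), Gasket open circuit (40), Spring contamination (24), Contact missing (48), Valve seat short circuit (75).
Sum: 20 + 40 + 24 + 48 + 75 = 207.

207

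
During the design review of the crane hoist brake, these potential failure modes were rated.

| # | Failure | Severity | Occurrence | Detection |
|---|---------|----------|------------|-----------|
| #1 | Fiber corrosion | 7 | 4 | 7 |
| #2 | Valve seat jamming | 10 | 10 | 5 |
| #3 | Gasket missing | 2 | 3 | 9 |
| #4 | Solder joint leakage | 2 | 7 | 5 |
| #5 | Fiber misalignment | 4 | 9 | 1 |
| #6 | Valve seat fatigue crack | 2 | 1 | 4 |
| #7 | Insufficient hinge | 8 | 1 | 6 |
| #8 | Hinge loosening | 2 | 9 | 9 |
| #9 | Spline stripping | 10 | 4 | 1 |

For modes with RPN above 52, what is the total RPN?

982

RPN = Severity × Occurrence × Detection:
  #1: 7 × 4 × 7 = 196
  #2: 10 × 10 × 5 = 500
  #3: 2 × 3 × 9 = 54
  #4: 2 × 7 × 5 = 70
  #5: 4 × 9 × 1 = 36
  #6: 2 × 1 × 4 = 8
  #7: 8 × 1 × 6 = 48
  #8: 2 × 9 × 9 = 162
  #9: 10 × 4 × 1 = 40
RPN > 52: #1 (196), #2 (500), #3 (54), #4 (70), #8 (162).
Sum: 196 + 500 + 54 + 70 + 162 = 982.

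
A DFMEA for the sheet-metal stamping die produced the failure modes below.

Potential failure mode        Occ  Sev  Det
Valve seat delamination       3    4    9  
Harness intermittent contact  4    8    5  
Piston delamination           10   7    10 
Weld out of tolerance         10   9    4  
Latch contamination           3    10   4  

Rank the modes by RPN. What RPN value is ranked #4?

120

RPN = Severity × Occurrence × Detection:
  Valve seat delamination: 4 × 3 × 9 = 108
  Harness intermittent contact: 8 × 4 × 5 = 160
  Piston delamination: 7 × 10 × 10 = 700
  Weld out of tolerance: 9 × 10 × 4 = 360
  Latch contamination: 10 × 3 × 4 = 120
Sorted descending: 700, 360, 160, 120, 108.
The fourth-highest RPN is 120 (Latch contamination).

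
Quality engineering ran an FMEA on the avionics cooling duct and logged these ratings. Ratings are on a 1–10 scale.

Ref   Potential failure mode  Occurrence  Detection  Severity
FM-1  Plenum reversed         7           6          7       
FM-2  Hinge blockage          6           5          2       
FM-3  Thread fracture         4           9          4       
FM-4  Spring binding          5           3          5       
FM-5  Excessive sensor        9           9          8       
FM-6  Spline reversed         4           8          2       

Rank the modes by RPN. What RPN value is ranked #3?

RPN = Severity × Occurrence × Detection:
  FM-1: 7 × 7 × 6 = 294
  FM-2: 2 × 6 × 5 = 60
  FM-3: 4 × 4 × 9 = 144
  FM-4: 5 × 5 × 3 = 75
  FM-5: 8 × 9 × 9 = 648
  FM-6: 2 × 4 × 8 = 64
Sorted descending: 648, 294, 144, 75, 64, 60.
The third-highest RPN is 144 (FM-3).

144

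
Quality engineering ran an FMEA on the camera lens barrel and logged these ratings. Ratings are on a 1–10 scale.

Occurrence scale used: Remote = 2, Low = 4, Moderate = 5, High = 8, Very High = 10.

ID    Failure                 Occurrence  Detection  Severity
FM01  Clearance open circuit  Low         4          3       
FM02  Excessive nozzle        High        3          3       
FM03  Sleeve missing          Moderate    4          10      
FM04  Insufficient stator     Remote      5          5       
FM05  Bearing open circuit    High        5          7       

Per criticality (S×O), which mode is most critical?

FM05

Criticality = Severity × Occurrence:
  FM01: 3 × 4 = 12
  FM02: 3 × 8 = 24
  FM03: 10 × 5 = 50
  FM04: 5 × 2 = 10
  FM05: 7 × 8 = 56
Highest criticality is 56 → FM05.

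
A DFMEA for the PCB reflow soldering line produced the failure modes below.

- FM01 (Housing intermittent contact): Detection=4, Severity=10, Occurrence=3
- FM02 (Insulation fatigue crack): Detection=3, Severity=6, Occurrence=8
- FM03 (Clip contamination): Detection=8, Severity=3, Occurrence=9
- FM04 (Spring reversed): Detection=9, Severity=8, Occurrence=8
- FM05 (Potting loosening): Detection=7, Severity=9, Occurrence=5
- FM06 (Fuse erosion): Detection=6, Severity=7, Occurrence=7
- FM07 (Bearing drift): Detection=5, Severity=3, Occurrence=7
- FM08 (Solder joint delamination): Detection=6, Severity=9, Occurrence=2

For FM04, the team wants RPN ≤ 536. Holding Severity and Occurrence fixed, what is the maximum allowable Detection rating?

8

FM04: S=8, O=8, D=9 → current RPN = 576.
Fixed product = 64. Need 64 × D ≤ 536, so D ≤ 536/64 = 8.38.
Maximum integer Detection rating = 8 (gives RPN 512; D=9 would give 576 > 536).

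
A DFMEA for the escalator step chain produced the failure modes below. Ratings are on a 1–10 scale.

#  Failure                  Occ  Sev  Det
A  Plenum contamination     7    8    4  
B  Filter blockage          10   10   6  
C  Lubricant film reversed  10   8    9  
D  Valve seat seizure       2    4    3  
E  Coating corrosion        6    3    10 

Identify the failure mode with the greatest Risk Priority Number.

RPN = Severity × Occurrence × Detection:
  A: 8 × 7 × 4 = 224
  B: 10 × 10 × 6 = 600
  C: 8 × 10 × 9 = 720
  D: 4 × 2 × 3 = 24
  E: 3 × 6 × 10 = 180
Highest RPN is 720 → C.

C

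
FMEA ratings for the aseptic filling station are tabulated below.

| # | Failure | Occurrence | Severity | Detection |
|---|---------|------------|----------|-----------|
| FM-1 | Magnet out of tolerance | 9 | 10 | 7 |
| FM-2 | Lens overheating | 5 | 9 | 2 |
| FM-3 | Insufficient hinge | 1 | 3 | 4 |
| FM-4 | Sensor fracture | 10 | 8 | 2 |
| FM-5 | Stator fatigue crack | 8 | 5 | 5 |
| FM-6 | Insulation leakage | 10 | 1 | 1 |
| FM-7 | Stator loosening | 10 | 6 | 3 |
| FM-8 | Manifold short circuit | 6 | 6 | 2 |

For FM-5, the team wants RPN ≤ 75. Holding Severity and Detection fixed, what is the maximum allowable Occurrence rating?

3

FM-5: S=5, O=8, D=5 → current RPN = 200.
Fixed product = 25. Need 25 × O ≤ 75, so O ≤ 75/25 = 3.00.
Maximum integer Occurrence rating = 3 (gives RPN 75; O=4 would give 100 > 75).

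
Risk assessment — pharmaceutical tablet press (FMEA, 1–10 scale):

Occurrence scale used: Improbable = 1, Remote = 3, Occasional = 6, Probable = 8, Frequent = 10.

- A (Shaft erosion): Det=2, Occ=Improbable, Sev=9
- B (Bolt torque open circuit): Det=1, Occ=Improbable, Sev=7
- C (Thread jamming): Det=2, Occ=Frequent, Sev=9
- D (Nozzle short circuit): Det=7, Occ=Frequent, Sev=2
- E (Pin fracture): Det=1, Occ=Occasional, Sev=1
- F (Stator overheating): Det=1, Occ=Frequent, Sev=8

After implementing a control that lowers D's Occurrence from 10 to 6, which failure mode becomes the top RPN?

C

RPN = Severity × Occurrence × Detection:
  A: 9 × 1 × 2 = 18
  B: 7 × 1 × 1 = 7
  C: 9 × 10 × 2 = 180
  D: 2 × 10 × 7 = 140
  E: 1 × 6 × 1 = 6
  F: 8 × 10 × 1 = 80
After action: D → 2 × 6 × 7 = 84.
Revised RPNs: C=180, D=84, F=80, A=18, B=7, E=6.
Highest is now C (180).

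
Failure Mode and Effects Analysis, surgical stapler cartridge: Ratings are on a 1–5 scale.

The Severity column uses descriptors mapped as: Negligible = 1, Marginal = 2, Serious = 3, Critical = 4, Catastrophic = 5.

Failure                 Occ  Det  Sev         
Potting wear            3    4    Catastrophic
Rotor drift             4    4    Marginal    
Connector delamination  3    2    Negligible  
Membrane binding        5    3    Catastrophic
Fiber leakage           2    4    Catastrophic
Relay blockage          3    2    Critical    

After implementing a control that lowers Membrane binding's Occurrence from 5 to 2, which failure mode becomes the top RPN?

RPN = Severity × Occurrence × Detection:
  Potting wear: 5 × 3 × 4 = 60
  Rotor drift: 2 × 4 × 4 = 32
  Connector delamination: 1 × 3 × 2 = 6
  Membrane binding: 5 × 5 × 3 = 75
  Fiber leakage: 5 × 2 × 4 = 40
  Relay blockage: 4 × 3 × 2 = 24
After action: Membrane binding → 5 × 2 × 3 = 30.
Revised RPNs: Potting wear=60, Fiber leakage=40, Rotor drift=32, Membrane binding=30, Relay blockage=24, Connector delamination=6.
Highest is now Potting wear (60).

Potting wear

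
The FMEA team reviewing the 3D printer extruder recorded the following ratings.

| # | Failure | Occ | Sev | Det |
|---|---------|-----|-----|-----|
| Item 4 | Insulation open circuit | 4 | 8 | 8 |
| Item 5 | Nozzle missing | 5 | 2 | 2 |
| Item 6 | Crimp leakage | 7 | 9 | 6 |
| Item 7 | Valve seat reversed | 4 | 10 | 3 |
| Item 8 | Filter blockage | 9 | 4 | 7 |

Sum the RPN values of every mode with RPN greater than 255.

RPN = Severity × Occurrence × Detection:
  Item 4: 8 × 4 × 8 = 256
  Item 5: 2 × 5 × 2 = 20
  Item 6: 9 × 7 × 6 = 378
  Item 7: 10 × 4 × 3 = 120
  Item 8: 4 × 9 × 7 = 252
RPN > 255: Item 4 (256), Item 6 (378).
Sum: 256 + 378 = 634.

634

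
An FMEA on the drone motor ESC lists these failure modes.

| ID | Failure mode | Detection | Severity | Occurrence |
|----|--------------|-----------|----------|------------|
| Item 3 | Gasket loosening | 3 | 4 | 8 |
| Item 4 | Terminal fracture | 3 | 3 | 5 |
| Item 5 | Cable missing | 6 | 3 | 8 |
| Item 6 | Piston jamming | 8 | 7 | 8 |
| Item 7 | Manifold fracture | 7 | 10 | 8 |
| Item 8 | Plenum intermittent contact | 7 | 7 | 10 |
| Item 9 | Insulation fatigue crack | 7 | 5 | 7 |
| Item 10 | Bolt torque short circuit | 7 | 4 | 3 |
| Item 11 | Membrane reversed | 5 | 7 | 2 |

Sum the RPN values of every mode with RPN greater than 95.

1983

RPN = Severity × Occurrence × Detection:
  Item 3: 4 × 8 × 3 = 96
  Item 4: 3 × 5 × 3 = 45
  Item 5: 3 × 8 × 6 = 144
  Item 6: 7 × 8 × 8 = 448
  Item 7: 10 × 8 × 7 = 560
  Item 8: 7 × 10 × 7 = 490
  Item 9: 5 × 7 × 7 = 245
  Item 10: 4 × 3 × 7 = 84
  Item 11: 7 × 2 × 5 = 70
RPN > 95: Item 3 (96), Item 5 (144), Item 6 (448), Item 7 (560), Item 8 (490), Item 9 (245).
Sum: 96 + 144 + 448 + 560 + 490 + 245 = 1983.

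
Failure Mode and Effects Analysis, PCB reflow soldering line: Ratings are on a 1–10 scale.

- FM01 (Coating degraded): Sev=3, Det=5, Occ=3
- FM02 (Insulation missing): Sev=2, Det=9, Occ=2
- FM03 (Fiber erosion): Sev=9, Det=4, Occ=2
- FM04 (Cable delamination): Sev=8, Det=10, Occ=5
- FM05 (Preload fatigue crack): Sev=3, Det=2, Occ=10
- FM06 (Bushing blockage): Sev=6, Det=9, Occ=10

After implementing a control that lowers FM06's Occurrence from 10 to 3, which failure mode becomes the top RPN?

RPN = Severity × Occurrence × Detection:
  FM01: 3 × 3 × 5 = 45
  FM02: 2 × 2 × 9 = 36
  FM03: 9 × 2 × 4 = 72
  FM04: 8 × 5 × 10 = 400
  FM05: 3 × 10 × 2 = 60
  FM06: 6 × 10 × 9 = 540
After action: FM06 → 6 × 3 × 9 = 162.
Revised RPNs: FM04=400, FM06=162, FM03=72, FM05=60, FM01=45, FM02=36.
Highest is now FM04 (400).

FM04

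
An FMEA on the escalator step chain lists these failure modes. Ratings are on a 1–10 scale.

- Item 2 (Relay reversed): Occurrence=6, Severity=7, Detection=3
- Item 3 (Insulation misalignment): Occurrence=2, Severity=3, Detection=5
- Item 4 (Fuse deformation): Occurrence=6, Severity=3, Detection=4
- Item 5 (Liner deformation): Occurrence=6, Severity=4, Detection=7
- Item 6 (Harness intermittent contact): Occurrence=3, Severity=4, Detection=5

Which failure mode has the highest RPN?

RPN = Severity × Occurrence × Detection:
  Item 2: 7 × 6 × 3 = 126
  Item 3: 3 × 2 × 5 = 30
  Item 4: 3 × 6 × 4 = 72
  Item 5: 4 × 6 × 7 = 168
  Item 6: 4 × 3 × 5 = 60
Highest RPN is 168 → Item 5.

Item 5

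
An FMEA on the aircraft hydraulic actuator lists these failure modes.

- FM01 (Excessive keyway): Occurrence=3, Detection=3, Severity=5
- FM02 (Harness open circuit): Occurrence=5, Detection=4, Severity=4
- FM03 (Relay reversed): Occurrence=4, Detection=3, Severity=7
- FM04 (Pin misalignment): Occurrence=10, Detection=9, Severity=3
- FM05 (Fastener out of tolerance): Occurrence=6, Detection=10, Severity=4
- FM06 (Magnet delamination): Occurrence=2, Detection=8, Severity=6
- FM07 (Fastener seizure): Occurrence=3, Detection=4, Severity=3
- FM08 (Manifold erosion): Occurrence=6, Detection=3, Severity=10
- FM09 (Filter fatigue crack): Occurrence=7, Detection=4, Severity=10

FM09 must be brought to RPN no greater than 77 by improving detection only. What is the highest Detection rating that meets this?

1

FM09: S=10, O=7, D=4 → current RPN = 280.
Fixed product = 70. Need 70 × D ≤ 77, so D ≤ 77/70 = 1.10.
Maximum integer Detection rating = 1 (gives RPN 70; D=2 would give 140 > 77).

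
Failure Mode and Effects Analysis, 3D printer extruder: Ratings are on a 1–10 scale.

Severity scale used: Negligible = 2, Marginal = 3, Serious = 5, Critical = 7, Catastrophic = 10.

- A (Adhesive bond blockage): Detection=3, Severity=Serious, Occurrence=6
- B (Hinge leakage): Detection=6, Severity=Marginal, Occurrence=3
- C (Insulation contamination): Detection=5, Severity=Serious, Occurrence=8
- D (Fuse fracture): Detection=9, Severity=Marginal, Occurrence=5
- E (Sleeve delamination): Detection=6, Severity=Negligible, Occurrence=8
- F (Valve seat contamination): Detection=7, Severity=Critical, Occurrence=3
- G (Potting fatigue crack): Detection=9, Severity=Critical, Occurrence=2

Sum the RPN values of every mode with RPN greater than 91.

704

RPN = Severity × Occurrence × Detection:
  A: 5 × 6 × 3 = 90
  B: 3 × 3 × 6 = 54
  C: 5 × 8 × 5 = 200
  D: 3 × 5 × 9 = 135
  E: 2 × 8 × 6 = 96
  F: 7 × 3 × 7 = 147
  G: 7 × 2 × 9 = 126
RPN > 91: C (200), D (135), E (96), F (147), G (126).
Sum: 200 + 135 + 96 + 147 + 126 = 704.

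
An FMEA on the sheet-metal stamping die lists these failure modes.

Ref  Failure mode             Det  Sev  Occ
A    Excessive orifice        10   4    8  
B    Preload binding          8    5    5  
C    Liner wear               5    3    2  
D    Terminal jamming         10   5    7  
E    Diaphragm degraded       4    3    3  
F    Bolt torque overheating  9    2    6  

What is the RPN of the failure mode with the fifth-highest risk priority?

RPN = Severity × Occurrence × Detection:
  A: 4 × 8 × 10 = 320
  B: 5 × 5 × 8 = 200
  C: 3 × 2 × 5 = 30
  D: 5 × 7 × 10 = 350
  E: 3 × 3 × 4 = 36
  F: 2 × 6 × 9 = 108
Sorted descending: 350, 320, 200, 108, 36, 30.
The fifth-highest RPN is 36 (E).

36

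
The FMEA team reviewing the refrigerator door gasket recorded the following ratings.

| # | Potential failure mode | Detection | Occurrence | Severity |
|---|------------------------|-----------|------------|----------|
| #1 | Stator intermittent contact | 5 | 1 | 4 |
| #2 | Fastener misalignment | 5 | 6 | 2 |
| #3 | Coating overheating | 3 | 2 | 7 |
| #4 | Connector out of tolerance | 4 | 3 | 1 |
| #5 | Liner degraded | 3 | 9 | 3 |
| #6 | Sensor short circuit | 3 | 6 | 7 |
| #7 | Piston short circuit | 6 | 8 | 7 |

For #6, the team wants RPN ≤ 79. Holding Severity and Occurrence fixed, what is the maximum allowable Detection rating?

1

#6: S=7, O=6, D=3 → current RPN = 126.
Fixed product = 42. Need 42 × D ≤ 79, so D ≤ 79/42 = 1.88.
Maximum integer Detection rating = 1 (gives RPN 42; D=2 would give 84 > 79).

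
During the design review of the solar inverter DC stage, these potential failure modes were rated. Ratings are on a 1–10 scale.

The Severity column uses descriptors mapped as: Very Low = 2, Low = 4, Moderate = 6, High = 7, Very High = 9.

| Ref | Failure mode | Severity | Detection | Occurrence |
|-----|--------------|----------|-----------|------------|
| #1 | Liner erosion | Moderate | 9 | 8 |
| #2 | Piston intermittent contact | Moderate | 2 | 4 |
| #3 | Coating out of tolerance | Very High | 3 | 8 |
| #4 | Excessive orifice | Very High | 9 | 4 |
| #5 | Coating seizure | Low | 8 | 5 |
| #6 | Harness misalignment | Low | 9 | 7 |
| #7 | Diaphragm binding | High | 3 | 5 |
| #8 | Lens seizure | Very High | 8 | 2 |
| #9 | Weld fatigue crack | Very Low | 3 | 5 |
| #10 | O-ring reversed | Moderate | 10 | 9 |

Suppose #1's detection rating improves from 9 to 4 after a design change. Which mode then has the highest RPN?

RPN = Severity × Occurrence × Detection:
  #1: 6 × 8 × 9 = 432
  #2: 6 × 4 × 2 = 48
  #3: 9 × 8 × 3 = 216
  #4: 9 × 4 × 9 = 324
  #5: 4 × 5 × 8 = 160
  #6: 4 × 7 × 9 = 252
  #7: 7 × 5 × 3 = 105
  #8: 9 × 2 × 8 = 144
  #9: 2 × 5 × 3 = 30
  #10: 6 × 9 × 10 = 540
After action: #1 → 6 × 8 × 4 = 192.
Revised RPNs: #10=540, #4=324, #6=252, #3=216, #1=192, #5=160, #8=144, #7=105, #2=48, #9=30.
Highest is now #10 (540).

#10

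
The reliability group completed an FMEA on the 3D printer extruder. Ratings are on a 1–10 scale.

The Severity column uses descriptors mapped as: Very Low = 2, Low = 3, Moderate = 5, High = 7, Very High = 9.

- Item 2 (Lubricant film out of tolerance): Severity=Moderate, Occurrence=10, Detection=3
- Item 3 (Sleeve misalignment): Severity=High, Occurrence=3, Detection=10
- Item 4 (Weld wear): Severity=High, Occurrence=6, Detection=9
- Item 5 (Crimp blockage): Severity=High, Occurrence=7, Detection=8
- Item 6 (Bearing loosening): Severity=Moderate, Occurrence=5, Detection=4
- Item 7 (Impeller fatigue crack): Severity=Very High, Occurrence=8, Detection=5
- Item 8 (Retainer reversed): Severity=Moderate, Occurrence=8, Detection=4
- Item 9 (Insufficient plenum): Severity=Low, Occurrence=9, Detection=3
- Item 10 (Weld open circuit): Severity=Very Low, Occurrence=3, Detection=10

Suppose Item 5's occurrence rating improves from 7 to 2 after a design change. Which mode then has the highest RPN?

RPN = Severity × Occurrence × Detection:
  Item 2: 5 × 10 × 3 = 150
  Item 3: 7 × 3 × 10 = 210
  Item 4: 7 × 6 × 9 = 378
  Item 5: 7 × 7 × 8 = 392
  Item 6: 5 × 5 × 4 = 100
  Item 7: 9 × 8 × 5 = 360
  Item 8: 5 × 8 × 4 = 160
  Item 9: 3 × 9 × 3 = 81
  Item 10: 2 × 3 × 10 = 60
After action: Item 5 → 7 × 2 × 8 = 112.
Revised RPNs: Item 4=378, Item 7=360, Item 3=210, Item 8=160, Item 2=150, Item 5=112, Item 6=100, Item 9=81, Item 10=60.
Highest is now Item 4 (378).

Item 4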